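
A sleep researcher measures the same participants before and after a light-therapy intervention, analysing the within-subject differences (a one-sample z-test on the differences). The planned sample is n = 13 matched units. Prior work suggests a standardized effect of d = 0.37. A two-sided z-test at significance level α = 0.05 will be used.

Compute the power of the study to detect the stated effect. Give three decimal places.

Noncentrality parameter: δ = d·√n = 0.37 × √13 = 1.3341
Critical value for a two-sided test at α = 0.05: z_{α/2} = 1.960.
Power = Φ(δ − 1.960) + Φ(−δ − 1.960) = Φ(-0.626) + Φ(-3.294) = 0.2657 + 0.0005 = 0.2662.

Power ≈ 0.266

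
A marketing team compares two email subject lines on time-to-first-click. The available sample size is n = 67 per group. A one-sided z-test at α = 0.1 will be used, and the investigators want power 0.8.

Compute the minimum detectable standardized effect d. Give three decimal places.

d ≈ 0.367

Required noncentrality: δ = z_{0.1} + z_{0.20} = 1.282 + 0.842 = 2.123.
δ = d·√(n/2) ⇒ d = δ/√(n/2) = 2.123/√(67/2) = 0.3668.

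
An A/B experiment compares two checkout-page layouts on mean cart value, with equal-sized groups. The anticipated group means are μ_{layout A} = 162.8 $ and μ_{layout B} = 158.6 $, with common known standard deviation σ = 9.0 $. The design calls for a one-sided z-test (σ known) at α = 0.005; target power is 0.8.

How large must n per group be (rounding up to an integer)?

n = 108 per group

Standardized effect: d = |μ_{layout A} − μ_{layout B}| / σ = |162.8 − 158.6| / 9.0 = 0.4667
Set Φ(δ − 2.576) = 0.8; then δ − 2.576 = Φ⁻¹(0.8) = 0.842, giving δ = 3.417.
δ = d·√(n/2) ⇒ n = 2(δ/d)² = 2 × (3.417 / 0.4667)² = 107.26.
Round up to the next whole unit.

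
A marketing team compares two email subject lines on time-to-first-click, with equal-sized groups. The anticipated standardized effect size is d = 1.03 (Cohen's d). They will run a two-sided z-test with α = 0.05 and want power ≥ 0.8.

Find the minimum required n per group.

Set Φ(δ − 1.960) = 0.8; then δ − 1.960 = Φ⁻¹(0.8) = 0.842, giving δ = 2.802.
(The Φ(−δ − z_{α/2}) term is vanishingly small for δ > 0 and is dropped in the standard sample-size formula.)
δ = d·√(n/2) ⇒ n = 2(δ/d)² = 2 × (2.802 / 1.03)² = 14.80.
Rounding up, n = 15 per group.

n = 15 per group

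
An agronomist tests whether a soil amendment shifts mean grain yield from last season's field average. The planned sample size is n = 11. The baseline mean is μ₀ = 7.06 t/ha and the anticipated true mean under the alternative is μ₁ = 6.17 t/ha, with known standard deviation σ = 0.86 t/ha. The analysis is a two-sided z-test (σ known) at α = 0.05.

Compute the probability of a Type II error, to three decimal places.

Standardized effect: d = |μ₁ − μ₀| / σ = |6.17 − 7.06| / 0.86 = 1.0349
Noncentrality parameter: δ = d·√n = 1.0349 × √11 = 3.4323
Critical value for a two-sided test at α = 0.05: z_{α/2} = 1.960.
Power = Φ(δ − 1.960) + Φ(−δ − 1.960) = Φ(1.472) + Φ(-5.392) = 0.9295 + 0.0000 = 0.9295.
Type II error: β = 1 − power = 1 − 0.9295 = 0.0705.

β ≈ 0.070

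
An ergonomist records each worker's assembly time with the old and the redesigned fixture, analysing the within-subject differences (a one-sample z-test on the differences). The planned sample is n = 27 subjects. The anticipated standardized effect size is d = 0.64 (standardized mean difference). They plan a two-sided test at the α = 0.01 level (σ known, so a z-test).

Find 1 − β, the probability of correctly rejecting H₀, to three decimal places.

Power ≈ 0.773

Noncentrality parameter: δ = d·√n = 0.64 × √27 = 3.3255
Critical value for a two-sided test at α = 0.01: z_{α/2} = 2.576.
Power = Φ(δ − 2.576) + Φ(−δ − 2.576) = Φ(0.750) + Φ(-5.901) = 0.7733 + 0.0000 = 0.7733.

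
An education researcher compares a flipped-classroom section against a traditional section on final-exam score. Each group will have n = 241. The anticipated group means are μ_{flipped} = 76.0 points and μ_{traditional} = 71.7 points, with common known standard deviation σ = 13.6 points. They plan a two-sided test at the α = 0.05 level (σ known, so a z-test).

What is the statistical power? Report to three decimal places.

Power ≈ 0.935

Standardized effect: d = |μ_{flipped} − μ_{traditional}| / σ = |76.0 − 71.7| / 13.6 = 0.3162
Noncentrality parameter: δ = d·√(n/2) = 0.3162 × √(241/2) = 3.4707
Two-sided α = 0.05 → critical value z_{0.025} = 1.960.
Power = Φ(δ − 1.960) + Φ(−δ − 1.960) = Φ(1.511) + Φ(-5.431) = 0.9346 + 0.0000 = 0.9346.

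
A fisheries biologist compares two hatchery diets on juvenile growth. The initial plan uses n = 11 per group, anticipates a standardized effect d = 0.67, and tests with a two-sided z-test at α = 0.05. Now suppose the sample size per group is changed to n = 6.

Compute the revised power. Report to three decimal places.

Power ≈ 0.213

With n = 6 per group: δ = d·√(n/2) = 0.67 × √(6/2) = 1.1605. Critical value z_{0.025} = 1.960.
Revised power = Φ(δ − 1.960) + Φ(−δ − 1.960) = Φ(-0.799) + Φ(-3.120) = 0.2120 + 0.0009 = 0.2129.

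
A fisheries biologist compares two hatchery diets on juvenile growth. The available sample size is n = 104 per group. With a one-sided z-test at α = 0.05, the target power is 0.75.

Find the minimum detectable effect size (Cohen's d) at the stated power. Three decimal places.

Need Φ(δ − 1.645) = 0.75, so δ = 1.645 + 0.674 = 2.319.
δ = d·√(n/2) ⇒ d = δ/√(n/2) = 2.319/√(104/2) = 0.3216.

d ≈ 0.322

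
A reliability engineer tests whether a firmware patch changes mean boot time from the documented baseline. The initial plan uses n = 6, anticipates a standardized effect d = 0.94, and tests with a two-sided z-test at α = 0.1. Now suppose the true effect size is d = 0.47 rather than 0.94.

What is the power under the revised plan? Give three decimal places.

With d = 0.47: δ = d·√n = 0.47 × √6 = 1.1513. Critical value z_{0.05} = 1.645.
Revised power = Φ(δ − 1.645) + Φ(−δ − 1.645) = Φ(-0.494) + Φ(-2.796) = 0.3108 + 0.0026 = 0.3134.

Power ≈ 0.313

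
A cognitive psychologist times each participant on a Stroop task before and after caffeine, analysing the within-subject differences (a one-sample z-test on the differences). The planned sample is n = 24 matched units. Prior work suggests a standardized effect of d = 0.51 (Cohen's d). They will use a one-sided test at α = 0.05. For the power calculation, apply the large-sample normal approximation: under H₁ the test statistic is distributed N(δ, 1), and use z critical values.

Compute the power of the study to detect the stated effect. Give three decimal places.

Noncentrality parameter: δ = d·√n = 0.51 × √24 = 2.4985
One-sided α = 0.05 → critical value z_{0.05} = 1.645.
Power = Φ(δ − 1.645) = Φ(0.854) = 0.8033.

Power ≈ 0.803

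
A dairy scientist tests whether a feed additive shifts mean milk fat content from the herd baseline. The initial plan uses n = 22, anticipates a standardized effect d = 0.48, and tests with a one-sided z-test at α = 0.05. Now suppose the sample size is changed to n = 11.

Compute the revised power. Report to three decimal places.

Power ≈ 0.479

With n = 11: δ = d·√n = 0.48 × √11 = 1.5920. Critical value z_{0.05} = 1.645.
Revised power = P(Z > 1.645 − δ) = Φ(-0.053) = 0.4789.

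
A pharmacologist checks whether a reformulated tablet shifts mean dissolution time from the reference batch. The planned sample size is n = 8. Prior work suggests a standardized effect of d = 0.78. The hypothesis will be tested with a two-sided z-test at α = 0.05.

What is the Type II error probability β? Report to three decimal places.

Noncentrality parameter: δ = d·√n = 0.78 × √8 = 2.2062
Critical value for a two-sided test at α = 0.05: z_{α/2} = 1.960.
Power = Φ(δ − 1.960) + Φ(−δ − 1.960) = Φ(0.246) + Φ(-4.166) = 0.5972 + 0.0000 = 0.5973.
Type II error: β = 1 − power = 1 − 0.5973 = 0.4027.

β ≈ 0.403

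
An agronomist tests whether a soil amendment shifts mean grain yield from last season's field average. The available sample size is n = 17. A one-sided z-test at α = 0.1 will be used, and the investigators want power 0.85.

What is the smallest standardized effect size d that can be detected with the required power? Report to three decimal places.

Required noncentrality: δ = z_{0.1} + z_{0.15} = 1.282 + 1.036 = 2.318.
δ = d·√n ⇒ d = δ/√n = 2.318/√17 = 0.5622.

d ≈ 0.562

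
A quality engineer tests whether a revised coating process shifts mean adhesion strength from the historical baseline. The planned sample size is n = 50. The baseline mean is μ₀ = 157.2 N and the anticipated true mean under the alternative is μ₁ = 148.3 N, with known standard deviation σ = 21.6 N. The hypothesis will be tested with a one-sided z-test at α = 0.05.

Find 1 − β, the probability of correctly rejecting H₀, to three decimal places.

Power ≈ 0.898

Standardized effect: d = |μ₁ − μ₀| / σ = |148.3 − 157.2| / 21.6 = 0.4120
Noncentrality parameter: δ = d·√n = 0.4120 × √50 = 2.9135
One-sided α = 0.05 → critical value z_{0.05} = 1.645.
Power = Φ(δ − 1.645) = Φ(1.269) = 0.8977.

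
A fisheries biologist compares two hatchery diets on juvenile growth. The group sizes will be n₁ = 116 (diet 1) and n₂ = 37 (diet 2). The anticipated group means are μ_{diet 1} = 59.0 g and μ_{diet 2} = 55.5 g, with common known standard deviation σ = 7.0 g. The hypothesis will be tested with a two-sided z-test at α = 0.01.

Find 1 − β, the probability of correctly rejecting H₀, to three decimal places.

Standardized effect: d = |μ_{diet 1} − μ_{diet 2}| / σ = |59.0 − 55.5| / 7.0 = 0.5000
Noncentrality parameter: δ = d / √(1/n₁ + 1/n₂) = 0.5000 / √(1/116 + 1/37) = 2.6482
Two-sided α = 0.01 → critical value z_{0.005} = 2.576.
Power = Φ(δ − 2.576) + Φ(−δ − 2.576) = Φ(0.072) + Φ(-5.224) = 0.5289 + 0.0000 = 0.5289.

Power ≈ 0.529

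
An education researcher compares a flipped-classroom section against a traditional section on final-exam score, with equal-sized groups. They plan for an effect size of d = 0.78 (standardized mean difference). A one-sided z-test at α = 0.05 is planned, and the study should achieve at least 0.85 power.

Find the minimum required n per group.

n = 24 per group

For power 0.85 need Φ(δ − z_{0.05}) = 0.85, so δ = z_{0.05} + z_{0.15} = 1.645 + 1.036 = 2.681.
δ = d·√(n/2) ⇒ n = 2(δ/d)² = 2 × (2.681 / 0.78)² = 23.63.
Rounding up, n = 24 per group.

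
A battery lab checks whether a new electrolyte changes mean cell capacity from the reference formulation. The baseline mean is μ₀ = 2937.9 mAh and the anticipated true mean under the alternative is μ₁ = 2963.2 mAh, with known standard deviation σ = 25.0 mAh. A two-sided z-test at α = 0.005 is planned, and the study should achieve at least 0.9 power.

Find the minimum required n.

n = 17

Standardized effect: d = |μ₁ − μ₀| / σ = |2963.2 − 2937.9| / 25.0 = 1.0120
Set Φ(δ − 2.807) = 0.9; then δ − 2.807 = Φ⁻¹(0.9) = 1.282, giving δ = 4.089.
(For δ > 0 the lower-tail rejection region contributes negligibly to power, so the one-term inversion is standard.)
δ = d·√n ⇒ n = (δ/d)² = (4.089 / 1.0120)² = 16.32.
Rounding up, n = 17.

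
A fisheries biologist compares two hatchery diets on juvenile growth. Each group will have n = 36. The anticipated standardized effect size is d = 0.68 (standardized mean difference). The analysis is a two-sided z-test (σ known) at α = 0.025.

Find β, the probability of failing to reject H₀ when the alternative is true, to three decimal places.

β ≈ 0.260

Noncentrality parameter: δ = d·√(n/2) = 0.68 × √(36/2) = 2.8850
Two-sided α = 0.025 → critical value z_{0.0125} = 2.241.
Power = Φ(δ − 2.241) + Φ(−δ − 2.241) = Φ(0.644) + Φ(-5.126) = 0.7401 + 0.0000 = 0.7401.
Type II error: β = 1 − power = 1 − 0.7401 = 0.2599.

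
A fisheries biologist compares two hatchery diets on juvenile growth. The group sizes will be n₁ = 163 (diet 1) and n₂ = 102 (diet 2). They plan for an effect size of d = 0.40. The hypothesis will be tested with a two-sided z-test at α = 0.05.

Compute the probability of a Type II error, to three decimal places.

Noncentrality parameter: δ = d / √(1/n₁ + 1/n₂) = 0.40 / √(1/163 + 1/102) = 3.1683
Critical value for a two-sided test at α = 0.05: z_{α/2} = 1.960.
Power = Φ(δ − 1.960) + Φ(−δ − 1.960) = Φ(1.208) + Φ(-5.128) = 0.8865 + 0.0000 = 0.8865.
Type II error: β = 1 − power = 1 − 0.8865 = 0.1135.

β ≈ 0.113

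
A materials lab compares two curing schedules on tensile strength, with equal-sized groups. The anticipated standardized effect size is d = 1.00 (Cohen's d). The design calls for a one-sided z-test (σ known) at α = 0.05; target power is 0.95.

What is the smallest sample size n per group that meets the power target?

Set Φ(δ − 1.645) = 0.95; then δ − 1.645 = Φ⁻¹(0.95) = 1.645, giving δ = 3.290.
δ = d·√(n/2) ⇒ n = 2(δ/d)² = 2 × (3.290 / 1.00)² = 21.64.
Round up to the next whole unit.

n = 22 per group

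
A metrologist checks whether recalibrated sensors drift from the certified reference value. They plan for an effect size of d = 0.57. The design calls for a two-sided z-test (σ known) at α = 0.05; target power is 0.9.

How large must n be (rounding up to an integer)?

For power 0.9 need Φ(δ − z_{0.025}) = 0.9, so δ = z_{0.025} + z_{0.10} = 1.960 + 1.282 = 3.242.
(The Φ(−δ − z_{α/2}) term is vanishingly small for δ > 0 and is dropped in the standard sample-size formula.)
δ = d·√n ⇒ n = (δ/d)² = (3.242 / 0.57)² = 32.34.
Rounding up, n = 33.

n = 33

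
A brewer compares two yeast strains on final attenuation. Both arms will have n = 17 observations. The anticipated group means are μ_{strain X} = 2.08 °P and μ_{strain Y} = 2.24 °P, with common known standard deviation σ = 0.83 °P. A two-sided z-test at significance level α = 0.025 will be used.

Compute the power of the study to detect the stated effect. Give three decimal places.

Power ≈ 0.049

Standardized effect: d = |μ_{strain X} − μ_{strain Y}| / σ = |2.08 − 2.24| / 0.83 = 0.1928
Noncentrality parameter: δ = d·√(n/2) = 0.1928 × √(17/2) = 0.5620
Two-sided α = 0.025 → critical value z_{0.0125} = 2.241.
Power = Φ(δ − 2.241) + Φ(−δ − 2.241) = Φ(-1.679) + Φ(-2.803) = 0.0465 + 0.0025 = 0.0491.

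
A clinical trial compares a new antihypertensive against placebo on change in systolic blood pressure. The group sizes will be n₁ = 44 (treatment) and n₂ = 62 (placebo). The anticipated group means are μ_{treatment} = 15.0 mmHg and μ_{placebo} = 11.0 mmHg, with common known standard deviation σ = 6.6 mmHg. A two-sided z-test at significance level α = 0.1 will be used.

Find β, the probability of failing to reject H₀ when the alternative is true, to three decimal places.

β ≈ 0.076

Standardized effect: d = |μ_{treatment} − μ_{placebo}| / σ = |15.0 − 11.0| / 6.6 = 0.6061
Noncentrality parameter: δ = d / √(1/n₁ + 1/n₂) = 0.6061 / √(1/44 + 1/62) = 3.0746
Critical value for a two-sided test at α = 0.1: z_{α/2} = 1.645.
Power = Φ(δ − 1.645) + Φ(−δ − 1.645) = Φ(1.430) + Φ(-4.719) = 0.9236 + 0.0000 = 0.9236.
Type II error: β = 1 − power = 1 − 0.9236 = 0.0764.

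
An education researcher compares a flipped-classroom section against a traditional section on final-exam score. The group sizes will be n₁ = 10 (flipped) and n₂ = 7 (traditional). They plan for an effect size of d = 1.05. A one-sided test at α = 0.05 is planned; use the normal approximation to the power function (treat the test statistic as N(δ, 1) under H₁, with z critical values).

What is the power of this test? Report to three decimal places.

Noncentrality parameter: δ = d / √(1/n₁ + 1/n₂) = 1.05 / √(1/10 + 1/7) = 2.1307
Critical value for a one-sided test at α = 0.05: z_α = 1.645.
Power = P(Z > 1.645 − δ) = Φ(0.486) = 0.6864.

Power ≈ 0.686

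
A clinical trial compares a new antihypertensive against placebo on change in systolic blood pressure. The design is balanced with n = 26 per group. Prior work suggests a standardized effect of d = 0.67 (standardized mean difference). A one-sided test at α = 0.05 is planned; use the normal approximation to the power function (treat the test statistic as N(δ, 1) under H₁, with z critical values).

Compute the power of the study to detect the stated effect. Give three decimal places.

Power ≈ 0.780

Noncentrality parameter: δ = d·√(n/2) = 0.67 × √(26/2) = 2.4157
One-sided α = 0.05 → critical value z_{0.05} = 1.645.
Power = Φ(δ − 1.645) = Φ(0.771) = 0.7796.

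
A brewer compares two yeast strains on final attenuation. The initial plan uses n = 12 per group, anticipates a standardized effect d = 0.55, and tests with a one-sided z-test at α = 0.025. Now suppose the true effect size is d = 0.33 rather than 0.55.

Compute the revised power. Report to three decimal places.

With d = 0.33: δ = d·√(n/2) = 0.33 × √(12/2) = 0.8083. Critical value z_{0.025} = 1.960.
Revised power = P(Z > 1.960 − δ) = Φ(-1.152) = 0.1247.

Power ≈ 0.125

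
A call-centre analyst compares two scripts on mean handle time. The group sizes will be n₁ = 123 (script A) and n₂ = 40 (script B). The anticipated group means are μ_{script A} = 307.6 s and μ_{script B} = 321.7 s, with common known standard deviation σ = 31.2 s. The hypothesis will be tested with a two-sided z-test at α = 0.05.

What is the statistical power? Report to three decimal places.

Power ≈ 0.699

Standardized effect: d = |μ_{script A} − μ_{script B}| / σ = |307.6 − 321.7| / 31.2 = 0.4519
Noncentrality parameter: δ = d / √(1/n₁ + 1/n₂) = 0.4519 / √(1/123 + 1/40) = 2.4829
Critical value for a two-sided test at α = 0.05: z_{α/2} = 1.960.
Power = Φ(δ − 1.960) + Φ(−δ − 1.960) = Φ(0.523) + Φ(-4.443) = 0.6995 + 0.0000 = 0.6995.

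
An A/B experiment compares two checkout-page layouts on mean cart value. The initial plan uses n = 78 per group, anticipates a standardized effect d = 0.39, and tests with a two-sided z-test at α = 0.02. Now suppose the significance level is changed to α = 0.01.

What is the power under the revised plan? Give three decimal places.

Power ≈ 0.444

δ = d·√(n/2) = 0.39 × √(78/2) = 2.4355 (unchanged). New critical value: z_{0.005} = 2.576.
Revised power = Φ(δ − 2.576) + Φ(−δ − 2.576) = Φ(-0.140) + Φ(-5.011) = 0.4442 + 0.0000 = 0.4442.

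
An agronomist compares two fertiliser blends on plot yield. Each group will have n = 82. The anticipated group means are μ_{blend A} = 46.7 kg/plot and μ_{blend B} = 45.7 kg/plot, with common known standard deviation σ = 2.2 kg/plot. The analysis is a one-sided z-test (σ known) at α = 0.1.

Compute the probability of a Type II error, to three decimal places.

β ≈ 0.052

Standardized effect: d = |μ_{blend A} − μ_{blend B}| / σ = |46.7 − 45.7| / 2.2 = 0.4545
Noncentrality parameter: δ = d·√(n/2) = 0.4545 × √(82/2) = 2.9105
One-sided α = 0.1 → critical value z_{0.1} = 1.282.
Power = Φ(δ − 1.282) = Φ(1.629) = 0.9483.
Type II error: β = 1 − power = 1 − 0.9483 = 0.0517.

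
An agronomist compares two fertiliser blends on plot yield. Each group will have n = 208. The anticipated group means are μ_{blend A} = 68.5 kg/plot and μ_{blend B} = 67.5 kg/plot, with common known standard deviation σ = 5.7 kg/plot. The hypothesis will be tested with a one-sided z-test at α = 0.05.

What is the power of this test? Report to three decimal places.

Standardized effect: d = |μ_{blend A} − μ_{blend B}| / σ = |68.5 − 67.5| / 5.7 = 0.1754
Noncentrality parameter: δ = d·√(n/2) = 0.1754 × √(208/2) = 1.7891
One-sided α = 0.05 → critical value z_{0.05} = 1.645.
Power = P(Z > 1.645 − δ) = Φ(0.144) = 0.5574.

Power ≈ 0.557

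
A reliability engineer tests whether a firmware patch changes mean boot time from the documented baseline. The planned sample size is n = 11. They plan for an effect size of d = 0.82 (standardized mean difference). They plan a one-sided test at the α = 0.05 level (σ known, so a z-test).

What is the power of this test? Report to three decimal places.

Power ≈ 0.859

Noncentrality parameter: λ = d·√n = 0.82 × √11 = 2.7196
One-sided α = 0.05 → critical value z_{0.05} = 1.645.
Power = P(Z > 1.645 − λ) = Φ(1.075) = 0.8588.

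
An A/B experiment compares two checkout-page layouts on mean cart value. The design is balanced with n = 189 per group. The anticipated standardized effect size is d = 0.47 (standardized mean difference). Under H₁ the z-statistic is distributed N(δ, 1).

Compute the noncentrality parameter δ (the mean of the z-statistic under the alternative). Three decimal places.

The noncentrality parameter scales effect size by the design's sample-size factor: δ = d·√(n/2) = 0.47 × √(189/2) = 4.5689

δ ≈ 4.569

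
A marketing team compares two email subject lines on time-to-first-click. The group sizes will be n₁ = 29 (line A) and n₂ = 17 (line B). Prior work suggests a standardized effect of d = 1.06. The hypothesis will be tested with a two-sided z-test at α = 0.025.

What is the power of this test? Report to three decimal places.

Power ≈ 0.890

Noncentrality parameter: δ = d / √(1/n₁ + 1/n₂) = 1.06 / √(1/29 + 1/17) = 3.4702
Critical value for a two-sided test at α = 0.025: z_{α/2} = 2.241.
Power = Φ(δ − 2.241) + Φ(−δ − 2.241) = Φ(1.229) + Φ(-5.712) = 0.8904 + 0.0000 = 0.8904.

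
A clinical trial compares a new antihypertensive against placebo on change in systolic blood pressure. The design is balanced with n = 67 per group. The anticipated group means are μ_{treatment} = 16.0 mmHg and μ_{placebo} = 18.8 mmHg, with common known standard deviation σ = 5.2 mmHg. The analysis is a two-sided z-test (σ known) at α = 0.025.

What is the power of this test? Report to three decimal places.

Power ≈ 0.809

Standardized effect: d = |μ_{treatment} − μ_{placebo}| / σ = |16.0 − 18.8| / 5.2 = 0.5385
Noncentrality parameter: δ = d·√(n/2) = 0.5385 × √(67/2) = 3.1166
Two-sided α = 0.025 → critical value z_{0.0125} = 2.241.
Power = Φ(δ − 2.241) + Φ(−δ − 2.241) = Φ(0.875) + Φ(-5.358) = 0.8093 + 0.0000 = 0.8093.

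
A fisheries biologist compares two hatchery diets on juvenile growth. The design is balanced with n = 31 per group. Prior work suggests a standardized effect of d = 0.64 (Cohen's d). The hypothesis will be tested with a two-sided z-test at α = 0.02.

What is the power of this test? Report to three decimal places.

Power ≈ 0.577

Noncentrality parameter: δ = d·√(n/2) = 0.64 × √(31/2) = 2.5197
Two-sided α = 0.02 → critical value z_{0.01} = 2.326.
Power = Φ(δ − 2.326) + Φ(−δ − 2.326) = Φ(0.193) + Φ(-4.846) = 0.5767 + 0.0000 = 0.5767.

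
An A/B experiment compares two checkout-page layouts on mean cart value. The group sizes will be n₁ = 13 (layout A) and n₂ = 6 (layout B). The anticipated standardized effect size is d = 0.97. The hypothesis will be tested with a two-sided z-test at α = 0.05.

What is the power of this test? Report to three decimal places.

Power ≈ 0.502

Noncentrality parameter: δ = d / √(1/n₁ + 1/n₂) = 0.97 / √(1/13 + 1/6) = 1.9654
Critical value for a two-sided test at α = 0.05: z_{α/2} = 1.960.
Power = Φ(δ − 1.960) + Φ(−δ − 1.960) = Φ(0.005) + Φ(-3.925) = 0.5022 + 0.0000 = 0.5022.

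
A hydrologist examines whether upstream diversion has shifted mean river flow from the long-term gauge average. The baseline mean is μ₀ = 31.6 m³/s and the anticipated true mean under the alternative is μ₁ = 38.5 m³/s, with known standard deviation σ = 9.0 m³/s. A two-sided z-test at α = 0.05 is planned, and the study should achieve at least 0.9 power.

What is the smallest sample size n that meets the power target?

n = 18

Standardized effect: d = |μ₁ − μ₀| / σ = |38.5 − 31.6| / 9.0 = 0.7667
For power 0.9 need Φ(δ − z_{0.025}) = 0.9, so δ = z_{0.025} + z_{0.10} = 1.960 + 1.282 = 3.242.
(For δ > 0 the lower-tail rejection region contributes negligibly to power, so the one-term inversion is standard.)
δ = d·√n ⇒ n = (δ/d)² = (3.242 / 0.7667)² = 17.88.
Round up to the next whole unit.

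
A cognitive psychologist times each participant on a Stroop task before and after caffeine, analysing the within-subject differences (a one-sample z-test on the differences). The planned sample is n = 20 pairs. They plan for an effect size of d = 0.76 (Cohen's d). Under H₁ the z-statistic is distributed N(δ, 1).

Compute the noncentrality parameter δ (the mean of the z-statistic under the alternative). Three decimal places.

δ ≈ 3.399

δ = d·√n = 0.76 × √20 = 3.3988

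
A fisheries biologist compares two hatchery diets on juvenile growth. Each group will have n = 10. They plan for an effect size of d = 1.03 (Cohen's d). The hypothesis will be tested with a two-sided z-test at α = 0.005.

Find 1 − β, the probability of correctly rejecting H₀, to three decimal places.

Noncentrality parameter: δ = d·√(n/2) = 1.03 × √(10/2) = 2.3032
Critical value for a two-sided test at α = 0.005: z_{α/2} = 2.807.
Power = Φ(δ − 2.807) + Φ(−δ − 2.807) = Φ(-0.504) + Φ(-5.110) = 0.3072 + 0.0000 = 0.3072.

Power ≈ 0.307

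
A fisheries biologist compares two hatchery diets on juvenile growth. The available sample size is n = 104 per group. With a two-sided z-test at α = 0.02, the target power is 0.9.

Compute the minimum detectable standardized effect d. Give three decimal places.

Need Φ(δ − 2.326) = 0.9, so δ = 2.326 + 1.282 = 3.608.
(The second rejection-region term Φ(−δ − z_{α/2}) is negligible and dropped.)
δ = d·√(n/2) ⇒ d = δ/√(n/2) = 3.608/√(104/2) = 0.5003.

d ≈ 0.500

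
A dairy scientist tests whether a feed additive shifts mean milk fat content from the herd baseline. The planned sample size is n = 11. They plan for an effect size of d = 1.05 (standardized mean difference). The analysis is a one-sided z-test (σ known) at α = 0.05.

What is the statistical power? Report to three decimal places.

Noncentrality parameter: δ = d·√n = 1.05 × √11 = 3.4825
Critical value for a one-sided test at α = 0.05: z_α = 1.645.
Power = P(Z > 1.645 − δ) = Φ(1.838) = 0.9669.

Power ≈ 0.967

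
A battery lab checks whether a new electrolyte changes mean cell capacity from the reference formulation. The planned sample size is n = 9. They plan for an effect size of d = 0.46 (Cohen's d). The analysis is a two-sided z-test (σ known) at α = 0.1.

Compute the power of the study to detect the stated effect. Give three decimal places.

Power ≈ 0.397

Noncentrality parameter: δ = d·√n = 0.46 × √9 = 1.3800
Two-sided α = 0.1 → critical value z_{0.05} = 1.645.
Power = Φ(δ − 1.645) + Φ(−δ − 1.645) = Φ(-0.265) + Φ(-3.025) = 0.3956 + 0.0012 = 0.3968.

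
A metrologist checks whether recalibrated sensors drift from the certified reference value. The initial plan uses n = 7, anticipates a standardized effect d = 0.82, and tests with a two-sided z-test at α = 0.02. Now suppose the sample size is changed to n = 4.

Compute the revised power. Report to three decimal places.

With n = 4: δ = d·√n = 0.82 × √4 = 1.6400. Critical value z_{0.01} = 2.326.
Revised power = Φ(δ − 2.326) + Φ(−δ − 2.326) = Φ(-0.686) + Φ(-3.966) = 0.2462 + 0.0000 = 0.2463.

Power ≈ 0.246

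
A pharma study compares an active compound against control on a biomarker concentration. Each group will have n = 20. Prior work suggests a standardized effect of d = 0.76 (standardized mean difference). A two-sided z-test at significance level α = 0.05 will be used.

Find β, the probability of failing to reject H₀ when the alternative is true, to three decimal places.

β ≈ 0.329

Noncentrality parameter: δ = d·√(n/2) = 0.76 × √(20/2) = 2.4033
Two-sided α = 0.05 → critical value z_{0.025} = 1.960.
Power = Φ(δ − 1.960) + Φ(−δ − 1.960) = Φ(0.443) + Φ(-4.363) = 0.6712 + 0.0000 = 0.6713.
Type II error: β = 1 − power = 1 − 0.6713 = 0.3287.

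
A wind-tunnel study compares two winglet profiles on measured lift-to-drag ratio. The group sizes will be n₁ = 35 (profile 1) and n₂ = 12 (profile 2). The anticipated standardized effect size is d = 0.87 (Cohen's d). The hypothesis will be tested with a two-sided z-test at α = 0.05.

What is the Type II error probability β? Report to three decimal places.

β ≈ 0.261

Noncentrality parameter: δ = d / √(1/n₁ + 1/n₂) = 0.87 / √(1/35 + 1/12) = 2.6007
Critical value for a two-sided test at α = 0.05: z_{α/2} = 1.960.
Power = Φ(δ − 1.960) + Φ(−δ − 1.960) = Φ(0.641) + Φ(-4.561) = 0.7392 + 0.0000 = 0.7392.
Type II error: β = 1 − power = 1 − 0.7392 = 0.2608.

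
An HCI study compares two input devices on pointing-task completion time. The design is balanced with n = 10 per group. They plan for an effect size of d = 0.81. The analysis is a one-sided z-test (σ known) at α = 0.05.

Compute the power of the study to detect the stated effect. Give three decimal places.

Power ≈ 0.566

Noncentrality parameter: δ = d·√(n/2) = 0.81 × √(10/2) = 1.8112
Critical value for a one-sided test at α = 0.05: z_α = 1.645.
Power = Φ(δ − 1.645) = Φ(0.166) = 0.5661.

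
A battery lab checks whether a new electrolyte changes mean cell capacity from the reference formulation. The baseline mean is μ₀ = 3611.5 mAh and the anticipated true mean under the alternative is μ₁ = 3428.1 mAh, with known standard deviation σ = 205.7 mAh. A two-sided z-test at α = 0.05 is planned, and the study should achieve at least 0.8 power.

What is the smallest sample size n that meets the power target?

Standardized effect: d = |μ₁ − μ₀| / σ = |3428.1 − 3611.5| / 205.7 = 0.8916
Set Φ(δ − 1.960) = 0.8; then δ − 1.960 = Φ⁻¹(0.8) = 0.842, giving δ = 2.802.
(Ignoring the negligible lower-tail rejection probability gives the usual closed-form inversion.)
δ = d·√n ⇒ n = (δ/d)² = (2.802 / 0.8916)² = 9.87.
Round up to the next whole unit.

n = 10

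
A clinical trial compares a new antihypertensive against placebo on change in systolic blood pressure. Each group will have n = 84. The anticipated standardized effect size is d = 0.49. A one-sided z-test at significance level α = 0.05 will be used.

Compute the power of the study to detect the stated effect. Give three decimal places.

Power ≈ 0.937

Noncentrality parameter: δ = d·√(n/2) = 0.49 × √(84/2) = 3.1756
Critical value for a one-sided test at α = 0.05: z_α = 1.645.
Power = P(Z > 1.645 − δ) = Φ(1.531) = 0.9371.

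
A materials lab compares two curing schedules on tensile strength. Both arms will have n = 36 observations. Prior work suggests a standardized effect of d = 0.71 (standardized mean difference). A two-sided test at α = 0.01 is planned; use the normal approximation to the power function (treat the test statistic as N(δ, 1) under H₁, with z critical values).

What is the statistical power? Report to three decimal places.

Noncentrality parameter: δ = d·√(n/2) = 0.71 × √(36/2) = 3.0123
Two-sided α = 0.01 → critical value z_{0.005} = 2.576.
Power = Φ(δ − 2.576) + Φ(−δ − 2.576) = Φ(0.436) + Φ(-5.588) = 0.6687 + 0.0000 = 0.6687.

Power ≈ 0.669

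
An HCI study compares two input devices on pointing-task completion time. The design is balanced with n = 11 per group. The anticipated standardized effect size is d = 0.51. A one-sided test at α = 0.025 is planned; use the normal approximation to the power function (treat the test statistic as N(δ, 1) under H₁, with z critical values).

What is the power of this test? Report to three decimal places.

Power ≈ 0.222

Noncentrality parameter: δ = d·√(n/2) = 0.51 × √(11/2) = 1.1961
One-sided α = 0.025 → critical value z_{0.025} = 1.960.
Power = Φ(δ − 1.960) = Φ(-0.764) = 0.2225.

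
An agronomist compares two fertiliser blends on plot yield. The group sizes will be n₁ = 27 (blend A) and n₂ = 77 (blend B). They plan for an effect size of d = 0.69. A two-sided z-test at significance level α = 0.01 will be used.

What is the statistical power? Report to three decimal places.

Noncentrality parameter: δ = d / √(1/n₁ + 1/n₂) = 0.69 / √(1/27 + 1/77) = 3.0850
Critical value for a two-sided test at α = 0.01: z_{α/2} = 2.576.
Power = Φ(δ − 2.576) + Φ(−δ − 2.576) = Φ(0.509) + Φ(-5.661) = 0.6947 + 0.0000 = 0.6947.

Power ≈ 0.695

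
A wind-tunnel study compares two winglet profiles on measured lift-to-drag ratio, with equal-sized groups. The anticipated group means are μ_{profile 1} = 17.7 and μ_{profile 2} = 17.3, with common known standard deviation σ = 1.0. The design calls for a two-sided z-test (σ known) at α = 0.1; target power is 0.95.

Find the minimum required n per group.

n = 136 per group

Standardized effect: d = |μ_{profile 1} − μ_{profile 2}| / σ = |17.7 − 17.3| / 1.0 = 0.4000
For power 0.95 need Φ(δ − z_{0.05}) = 0.95, so δ = z_{0.05} + z_{0.05} = 1.645 + 1.645 = 3.290.
(The Φ(−δ − z_{α/2}) term is vanishingly small for δ > 0 and is dropped in the standard sample-size formula.)
δ = d·√(n/2) ⇒ n = 2(δ/d)² = 2 × (3.290 / 0.4000)² = 135.28.
Rounding up, n = 136 per group.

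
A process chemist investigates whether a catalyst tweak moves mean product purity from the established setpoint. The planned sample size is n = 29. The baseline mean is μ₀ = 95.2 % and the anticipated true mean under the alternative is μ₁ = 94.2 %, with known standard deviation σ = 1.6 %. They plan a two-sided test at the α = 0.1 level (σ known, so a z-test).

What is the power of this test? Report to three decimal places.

Standardized effect: d = |μ₁ − μ₀| / σ = |94.2 − 95.2| / 1.6 = 0.6250
Noncentrality parameter: λ = d·√n = 0.6250 × √29 = 3.3657
Two-sided α = 0.1 → critical value z_{0.05} = 1.645.
Power = Φ(λ − 1.645) + Φ(−λ − 1.645) = Φ(1.721) + Φ(-5.011) = 0.9574 + 0.0000 = 0.9574.

Power ≈ 0.957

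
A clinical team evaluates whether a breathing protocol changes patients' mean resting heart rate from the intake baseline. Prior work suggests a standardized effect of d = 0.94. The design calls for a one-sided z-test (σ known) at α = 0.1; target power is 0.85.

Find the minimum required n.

Set Φ(δ − 1.282) = 0.85; then δ − 1.282 = Φ⁻¹(0.85) = 1.036, giving δ = 2.318.
δ = d·√n ⇒ n = (δ/d)² = (2.318 / 0.94)² = 6.08.
Rounding up, n = 7.

n = 7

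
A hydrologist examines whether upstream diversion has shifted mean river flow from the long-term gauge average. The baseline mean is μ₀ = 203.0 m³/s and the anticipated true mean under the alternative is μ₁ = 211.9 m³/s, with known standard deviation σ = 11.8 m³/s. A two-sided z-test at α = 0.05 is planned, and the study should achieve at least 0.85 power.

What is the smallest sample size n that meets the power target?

n = 16

Standardized effect: d = |μ₁ − μ₀| / σ = |211.9 − 203.0| / 11.8 = 0.7542
For power 0.85 need Φ(δ − z_{0.025}) = 0.85, so δ = z_{0.025} + z_{0.15} = 1.960 + 1.036 = 2.996.
(Ignoring the negligible lower-tail rejection probability gives the usual closed-form inversion.)
δ = d·√n ⇒ n = (δ/d)² = (2.996 / 0.7542)² = 15.78.
Rounding up, n = 16.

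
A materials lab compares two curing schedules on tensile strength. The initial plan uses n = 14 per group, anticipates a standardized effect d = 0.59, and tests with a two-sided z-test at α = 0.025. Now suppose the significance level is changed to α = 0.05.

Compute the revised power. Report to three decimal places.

δ = d·√(n/2) = 0.59 × √(14/2) = 1.5610 (unchanged). New critical value: z_{0.025} = 1.960.
Revised power = Φ(δ − 1.960) + Φ(−δ − 1.960) = Φ(-0.399) + Φ(-3.521) = 0.3450 + 0.0002 = 0.3452.

Power ≈ 0.345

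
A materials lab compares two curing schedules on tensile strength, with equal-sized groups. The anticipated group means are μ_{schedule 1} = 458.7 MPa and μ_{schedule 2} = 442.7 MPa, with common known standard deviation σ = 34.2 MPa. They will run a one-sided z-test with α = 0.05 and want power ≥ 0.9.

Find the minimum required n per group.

n = 79 per group

Standardized effect: d = |μ_{schedule 1} − μ_{schedule 2}| / σ = |458.7 − 442.7| / 34.2 = 0.4678
For power 0.9 need Φ(δ − z_{0.05}) = 0.9, so δ = z_{0.05} + z_{0.10} = 1.645 + 1.282 = 2.926.
δ = d·√(n/2) ⇒ n = 2(δ/d)² = 2 × (2.926 / 0.4678)² = 78.25.
Rounding up, n = 79 per group.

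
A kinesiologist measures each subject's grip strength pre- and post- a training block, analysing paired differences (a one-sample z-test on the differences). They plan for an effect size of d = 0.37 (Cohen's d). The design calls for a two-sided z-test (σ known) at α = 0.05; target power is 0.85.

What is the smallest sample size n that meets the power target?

n = 66

Set Φ(δ − 1.960) = 0.85; then δ − 1.960 = Φ⁻¹(0.85) = 1.036, giving δ = 2.996.
(Ignoring the negligible lower-tail rejection probability gives the usual closed-form inversion.)
δ = d·√n ⇒ n = (δ/d)² = (2.996 / 0.37)² = 65.58.
Round up to the next whole unit.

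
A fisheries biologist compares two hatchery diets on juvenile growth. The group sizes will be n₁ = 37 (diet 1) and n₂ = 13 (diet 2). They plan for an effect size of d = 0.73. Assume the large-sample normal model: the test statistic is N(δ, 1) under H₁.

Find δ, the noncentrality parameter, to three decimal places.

δ = d / √(1/n₁ + 1/n₂) = 0.73 / √(1/37 + 1/13) = 2.2642

δ ≈ 2.264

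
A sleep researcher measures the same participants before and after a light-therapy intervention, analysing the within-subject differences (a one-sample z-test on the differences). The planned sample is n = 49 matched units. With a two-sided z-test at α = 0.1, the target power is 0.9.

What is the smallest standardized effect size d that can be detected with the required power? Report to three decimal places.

d ≈ 0.418

Need Φ(δ − 1.645) = 0.9, so δ = 1.645 + 1.282 = 2.926.
(The second rejection-region term Φ(−δ − z_{α/2}) is negligible and dropped.)
δ = d·√n ⇒ d = δ/√n = 2.926/√49 = 0.4181.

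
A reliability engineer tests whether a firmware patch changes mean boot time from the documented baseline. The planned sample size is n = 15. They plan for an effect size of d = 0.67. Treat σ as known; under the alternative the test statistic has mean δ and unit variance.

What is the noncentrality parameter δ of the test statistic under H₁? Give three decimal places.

The noncentrality parameter scales effect size by the design's sample-size factor: δ = d·√n = 0.67 × √15 = 2.5949

δ ≈ 2.595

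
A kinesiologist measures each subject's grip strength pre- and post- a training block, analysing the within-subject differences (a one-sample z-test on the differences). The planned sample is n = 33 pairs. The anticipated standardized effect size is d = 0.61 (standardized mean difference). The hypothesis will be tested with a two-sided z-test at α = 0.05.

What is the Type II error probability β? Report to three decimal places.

β ≈ 0.061

Noncentrality parameter: δ = d·√n = 0.61 × √33 = 3.5042
Two-sided α = 0.05 → critical value z_{0.025} = 1.960.
Power = Φ(δ − 1.960) + Φ(−δ − 1.960) = Φ(1.544) + Φ(-5.464) = 0.9387 + 0.0000 = 0.9387.
Type II error: β = 1 − power = 1 − 0.9387 = 0.0613.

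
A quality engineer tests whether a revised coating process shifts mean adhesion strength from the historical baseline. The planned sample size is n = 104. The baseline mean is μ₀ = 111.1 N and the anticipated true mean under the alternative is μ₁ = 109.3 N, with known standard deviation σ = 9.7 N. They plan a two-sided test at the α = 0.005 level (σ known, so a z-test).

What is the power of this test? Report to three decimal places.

Standardized effect: d = |μ₁ − μ₀| / σ = |109.3 − 111.1| / 9.7 = 0.1856
Noncentrality parameter: δ = d·√n = 0.1856 × √104 = 1.8924
Two-sided α = 0.005 → critical value z_{0.0025} = 2.807.
Power = Φ(δ − 2.807) + Φ(−δ − 2.807) = Φ(-0.915) + Φ(-4.699) = 0.1802 + 0.0000 = 0.1802.

Power ≈ 0.180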